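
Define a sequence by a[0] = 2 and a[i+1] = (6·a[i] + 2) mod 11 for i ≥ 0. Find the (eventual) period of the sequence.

10

Listing terms: a[0] = 2; a[1] = 3; a[2] = 9; a[3] = 1; a[4] = 8; a[5] = 6; a[6] = 5; a[7] = 10; a[8] = 7; a[9] = 0; a[10] = 2.
Since a[10] = a[0] = 2, the sequence is periodic with period 10.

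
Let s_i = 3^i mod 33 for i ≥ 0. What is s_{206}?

3

Computing terms: s_0 = 1,  s_1 = 3,  s_2 = 9,  s_3 = 27,  s_4 = 15,  s_5 = 12,  s_6 = 3.
Since s_6 = s_1 = 3, the sequence is eventually periodic: after a pre-period of length 1 it cycles with period 5.
For i ≥ 1, s_i depends only on (i - 1) mod 5. (206 - 1) mod 5 = 0, so s_{206} = s_1 = 3.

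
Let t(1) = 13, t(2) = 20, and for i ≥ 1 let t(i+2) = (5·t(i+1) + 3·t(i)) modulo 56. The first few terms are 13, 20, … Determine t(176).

Computing terms: t(1) = 13,  t(2) = 20,  t(3) = 27,  t(4) = 27,  t(5) = 48,  t(6) = 41,  t(7) = 13,  t(8) = 20.
Since (t(7), t(8)) = (t(1), t(2)) = (13, 20) (two consecutive terms determine the rest), the sequence is periodic with period 6.
(176 - 1) mod 6 = 1, so t(176) = t(2) = 20.

20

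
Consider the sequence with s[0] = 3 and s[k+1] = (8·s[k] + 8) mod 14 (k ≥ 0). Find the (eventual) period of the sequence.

7

s[0] = 3,  s[1] = 4,  s[2] = 12,  s[3] = 6,  s[4] = 0,  s[5] = 8,  s[6] = 2,  s[7] = 10,  s[8] = 4.
Since s[8] = s[1] = 4, the sequence is eventually periodic: after a pre-period of length 1 it cycles with period 7.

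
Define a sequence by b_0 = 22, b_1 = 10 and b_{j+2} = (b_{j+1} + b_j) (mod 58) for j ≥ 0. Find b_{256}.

16

Listing terms: b_0 = 22, b_1 = 10, b_2 = 32, b_3 = 42, b_4 = 16, b_5 = 0, b_6 = 16, b_7 = 16, b_8 = 32, b_9 = 48, b_{10} = 22, b_{11} = 12, b_{12} = 34, b_{13} = 46, b_{14} = 22, b_{15} = 10.
The sequence repeats with period 14.
So b_{256} = b_{0 + ((256-0) mod 14)} = b_4 = 16.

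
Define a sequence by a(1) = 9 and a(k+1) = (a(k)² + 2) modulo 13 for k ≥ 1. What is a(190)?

Listing terms: a(1) = 9; a(2) = 5; a(3) = 1; a(4) = 3; a(5) = 11; a(6) = 6; a(7) = 12; a(8) = 3.
Since a(8) = a(4) = 3, the sequence is eventually periodic: after a pre-period of length 3 it cycles with period 4.
For k ≥ 4, a(k) depends only on (k - 4) mod 4. (190 - 4) mod 4 = 2, so a(190) = a(6) = 6.

6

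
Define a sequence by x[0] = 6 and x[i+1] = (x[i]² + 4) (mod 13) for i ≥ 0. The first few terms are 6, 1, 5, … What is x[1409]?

4

We have x[0] = 6,  x[1] = 1,  x[2] = 5,  x[3] = 3,  x[4] = 0,  x[5] = 4,  x[6] = 7,  x[7] = 1.
Since x[7] = x[1] = 1, the sequence is eventually periodic: after a pre-period of length 1 it cycles with period 6.
For i ≥ 1, x[i] depends only on (i - 1) mod 6. (1409 - 1) mod 6 = 4, so x[1409] = x[5] = 4.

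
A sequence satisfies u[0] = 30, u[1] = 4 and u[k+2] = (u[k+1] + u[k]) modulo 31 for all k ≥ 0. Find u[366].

27

u[0] = 30,  u[1] = 4,  u[2] = 3,  u[3] = 7,  u[4] = 10,  u[5] = 17,  u[6] = 27,  u[7] = 13,  u[8] = 9,  u[9] = 22,  u[10] = 0,  u[11] = 22,  u[12] = 22,  u[13] = 13,  u[14] = 4,  u[15] = 17,  u[16] = 21,  u[17] = 7,  u[18] = 28,  u[19] = 4,  u[20] = 1,  u[21] = 5,  u[22] = 6,  u[23] = 11,  u[24] = 17,  u[25] = 28,  u[26] = 14,  u[27] = 11,  u[28] = 25,  u[29] = 5,  u[30] = 30,  u[31] = 4.
Since (u[30], u[31]) = (u[0], u[1]) = (30, 4) (two consecutive terms determine the rest), the sequence is periodic with period 30.
(366 - 0) mod 30 = 6, so u[366] = u[6] = 27.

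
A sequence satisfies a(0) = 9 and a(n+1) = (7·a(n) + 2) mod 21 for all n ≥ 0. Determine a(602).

16

We have a(0) = 9, a(1) = 2, a(2) = 16, a(3) = 9.
Since a(3) = a(0) = 9, the sequence is periodic with period 3.
(602 - 0) mod 3 = 2, so a(602) = a(2) = 16.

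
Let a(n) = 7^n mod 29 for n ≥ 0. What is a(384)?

25

Computing terms: a(0) = 1,  a(1) = 7,  a(2) = 20,  a(3) = 24,  a(4) = 23,  a(5) = 16,  a(6) = 25,  a(7) = 1.
Since a(7) = a(0) = 1, the sequence is periodic with period 7.
(384 - 0) mod 7 = 6, so a(384) = a(6) = 25.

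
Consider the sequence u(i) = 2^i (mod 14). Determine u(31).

Computing terms: u(1) = 2, u(2) = 4, u(3) = 8, u(4) = 2.
Since u(4) = u(1) = 2, the sequence is periodic with period 3.
(31 - 1) mod 3 = 0, so u(31) = u(1) = 2.

2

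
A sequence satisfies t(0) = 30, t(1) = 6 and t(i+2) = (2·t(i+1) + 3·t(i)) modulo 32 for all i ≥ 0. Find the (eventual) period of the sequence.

t(0) = 30; t(1) = 6; t(2) = 6; t(3) = 30; t(4) = 14; t(5) = 22; t(6) = 22; t(7) = 14; t(8) = 30; t(9) = 6.
The sequence repeats with period 8.

8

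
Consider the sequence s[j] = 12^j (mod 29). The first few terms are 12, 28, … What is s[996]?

We have s[1] = 12,  s[2] = 28,  s[3] = 17,  s[4] = 1,  s[5] = 12.
Since s[5] = s[1] = 12, the sequence is periodic with period 4.
(996 - 1) mod 4 = 3, so s[996] = s[4] = 1.

1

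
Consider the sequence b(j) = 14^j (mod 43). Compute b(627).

16

Computing terms: b(1) = 14; b(2) = 24; b(3) = 35; b(4) = 17; b(5) = 23; b(6) = 21; b(7) = 36; b(8) = 31; b(9) = 4; b(10) = 13; b(11) = 10; b(12) = 11; b(13) = 25; b(14) = 6; b(15) = 41; b(16) = 15; b(17) = 38; b(18) = 16; b(19) = 9; b(20) = 40; b(21) = 1; b(22) = 14.
The sequence repeats with period 21.
So b(627) = b(1 + ((627-1) mod 21)) = b(18) = 16.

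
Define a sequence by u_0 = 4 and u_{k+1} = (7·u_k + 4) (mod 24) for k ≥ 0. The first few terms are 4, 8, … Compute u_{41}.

0

Computing terms: u_0 = 4; u_1 = 8; u_2 = 12; u_3 = 16; u_4 = 20; u_5 = 0; u_6 = 4.
The sequence repeats with period 6.
(41 - 0) mod 6 = 5, so u_{41} = u_5 = 0.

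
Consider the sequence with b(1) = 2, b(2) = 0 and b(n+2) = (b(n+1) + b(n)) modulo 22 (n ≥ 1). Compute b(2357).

10

We have b(1) = 2,  b(2) = 0,  b(3) = 2,  b(4) = 2,  b(5) = 4,  b(6) = 6,  b(7) = 10,  b(8) = 16,  b(9) = 4,  b(10) = 20,  b(11) = 2,  b(12) = 0.
The sequence repeats with period 10.
(2357 - 1) mod 10 = 6, so b(2357) = b(7) = 10.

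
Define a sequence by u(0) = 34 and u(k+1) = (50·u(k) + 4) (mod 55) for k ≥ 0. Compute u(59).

49

We have u(0) = 34,  u(1) = 54,  u(2) = 9,  u(3) = 14,  u(4) = 44,  u(5) = 4,  u(6) = 39,  u(7) = 29,  u(8) = 24,  u(9) = 49,  u(10) = 34.
Since u(10) = u(0) = 34, the sequence is periodic with period 10.
(59 - 0) mod 10 = 9, so u(59) = u(9) = 49.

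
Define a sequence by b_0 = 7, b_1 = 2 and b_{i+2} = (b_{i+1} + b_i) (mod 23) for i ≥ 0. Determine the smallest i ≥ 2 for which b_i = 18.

Computing terms: b_0 = 7,  b_1 = 2,  b_2 = 9,  b_3 = 11,  b_4 = 20,  b_5 = 8,  b_6 = 5,  b_7 = 13,  b_8 = 18,  b_9 = 8,  b_{10} = 3,  b_{11} = 11,  b_{12} = 14,  b_{13} = 2,  b_{14} = 16,  b_{15} = 18,  b_{16} = 11,  b_{17} = 6,  b_{18} = 17,  b_{19} = 0,  b_{20} = 17,  b_{21} = 17,  b_{22} = 11,  b_{23} = 5,  b_{24} = 16,  b_{25} = 21,  b_{26} = 14,  b_{27} = 12,  b_{28} = 3,  b_{29} = 15,  b_{30} = 18,  b_{31} = 10,  b_{32} = 5,  b_{33} = 15,  b_{34} = 20,  b_{35} = 12,  b_{36} = 9,  b_{37} = 21,  b_{38} = 7,  b_{39} = 5,  b_{40} = 12,  b_{41} = 17,  b_{42} = 6,  b_{43} = 0,  b_{44} = 6,  b_{45} = 6,  b_{46} = 12,  b_{47} = 18,  b_{48} = 7,  b_{49} = 2.
The sequence repeats with period 48.
The value 18 first appears (with i ≥ 2) at b_8.

8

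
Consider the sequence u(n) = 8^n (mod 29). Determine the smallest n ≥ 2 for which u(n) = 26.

25

u(1) = 8,  u(2) = 6,  u(3) = 19,  u(4) = 7,  u(5) = 27,  u(6) = 13,  u(7) = 17,  u(8) = 20,  u(9) = 15,  u(10) = 4,  u(11) = 3,  u(12) = 24,  u(13) = 18,  u(14) = 28,  u(15) = 21,  u(16) = 23,  u(17) = 10,  u(18) = 22,  u(19) = 2,  u(20) = 16,  u(21) = 12,  u(22) = 9,  u(23) = 14,  u(24) = 25,  u(25) = 26,  u(26) = 5,  u(27) = 11,  u(28) = 1,  u(29) = 8.
The sequence repeats with period 28.
The value 26 first appears (with n ≥ 2) at u(25).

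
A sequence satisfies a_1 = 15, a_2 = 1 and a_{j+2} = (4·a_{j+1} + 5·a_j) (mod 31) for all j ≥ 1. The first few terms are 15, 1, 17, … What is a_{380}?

1

Listing terms: a_1 = 15,  a_2 = 1,  a_3 = 17,  a_4 = 11,  a_5 = 5,  a_6 = 13,  a_7 = 15,  a_8 = 1.
Since (a_7, a_8) = (a_1, a_2) = (15, 1) (two consecutive terms determine the rest), the sequence is periodic with period 6.
(380 - 1) mod 6 = 1, so a_{380} = a_2 = 1.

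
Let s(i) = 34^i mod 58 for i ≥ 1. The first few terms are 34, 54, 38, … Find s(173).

We have s(1) = 34,  s(2) = 54,  s(3) = 38,  s(4) = 16,  s(5) = 22,  s(6) = 52,  s(7) = 28,  s(8) = 24,  s(9) = 4,  s(10) = 20,  s(11) = 42,  s(12) = 36,  s(13) = 6,  s(14) = 30,  s(15) = 34.
Since s(15) = s(1) = 34, the sequence is periodic with period 14.
(173 - 1) mod 14 = 4, so s(173) = s(5) = 22.

22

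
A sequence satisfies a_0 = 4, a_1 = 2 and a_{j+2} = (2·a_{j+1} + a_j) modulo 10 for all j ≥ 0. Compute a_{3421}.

2

We have a_0 = 4; a_1 = 2; a_2 = 8; a_3 = 8; a_4 = 4; a_5 = 6; a_6 = 6; a_7 = 8; a_8 = 2; a_9 = 2; a_{10} = 6; a_{11} = 4; a_{12} = 4; a_{13} = 2.
The sequence repeats with period 12.
So a_{3421} = a_{0 + ((3421-0) mod 12)} = a_1 = 2.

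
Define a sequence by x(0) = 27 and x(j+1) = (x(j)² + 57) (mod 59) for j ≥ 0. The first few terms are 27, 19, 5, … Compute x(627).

x(0) = 27,  x(1) = 19,  x(2) = 5,  x(3) = 23,  x(4) = 55,  x(5) = 14,  x(6) = 17,  x(7) = 51,  x(8) = 3,  x(9) = 7,  x(10) = 47,  x(11) = 24,  x(12) = 43,  x(13) = 18,  x(14) = 27.
Since x(14) = x(0) = 27, the sequence is periodic with period 14.
(627 - 0) mod 14 = 11, so x(627) = x(11) = 24.

24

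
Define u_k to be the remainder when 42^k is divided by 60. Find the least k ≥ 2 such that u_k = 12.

5

We have u_1 = 42, u_2 = 24, u_3 = 48, u_4 = 36, u_5 = 12, u_6 = 24.
Since u_6 = u_2 = 24, the sequence is eventually periodic: after a pre-period of length 1 it cycles with period 4.
The value 12 first appears (with k ≥ 2) at u_5.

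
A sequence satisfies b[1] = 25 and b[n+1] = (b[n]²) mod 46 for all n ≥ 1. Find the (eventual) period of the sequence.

We have b[1] = 25,  b[2] = 27,  b[3] = 39,  b[4] = 3,  b[5] = 9,  b[6] = 35,  b[7] = 29,  b[8] = 13,  b[9] = 31,  b[10] = 41,  b[11] = 25.
The sequence repeats with period 10.

10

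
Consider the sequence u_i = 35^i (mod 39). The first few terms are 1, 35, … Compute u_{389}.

Listing terms: u_0 = 1,  u_1 = 35,  u_2 = 16,  u_3 = 14,  u_4 = 22,  u_5 = 29,  u_6 = 1.
Since u_6 = u_0 = 1, the sequence is periodic with period 6.
(389 - 0) mod 6 = 5, so u_{389} = u_5 = 29.

29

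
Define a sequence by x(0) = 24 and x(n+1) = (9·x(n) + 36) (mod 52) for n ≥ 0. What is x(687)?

Listing terms: x(0) = 24; x(1) = 44; x(2) = 16; x(3) = 24.
Since x(3) = x(0) = 24, the sequence is periodic with period 3.
So x(687) = x(0 + ((687-0) mod 3)) = x(0) = 24.

24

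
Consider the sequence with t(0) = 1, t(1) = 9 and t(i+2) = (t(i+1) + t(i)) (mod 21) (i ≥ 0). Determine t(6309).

6

Computing terms: t(0) = 1,  t(1) = 9,  t(2) = 10,  t(3) = 19,  t(4) = 8,  t(5) = 6,  t(6) = 14,  t(7) = 20,  t(8) = 13,  t(9) = 12,  t(10) = 4,  t(11) = 16,  t(12) = 20,  t(13) = 15,  t(14) = 14,  t(15) = 8,  t(16) = 1,  t(17) = 9.
The sequence repeats with period 16.
So t(6309) = t(0 + ((6309-0) mod 16)) = t(5) = 6.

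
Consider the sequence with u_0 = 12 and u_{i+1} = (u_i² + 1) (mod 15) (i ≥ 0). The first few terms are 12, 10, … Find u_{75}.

2

Listing terms: u_0 = 12; u_1 = 10; u_2 = 11; u_3 = 2; u_4 = 5; u_5 = 11.
Since u_5 = u_2 = 11, the sequence is eventually periodic: after a pre-period of length 2 it cycles with period 3.
For i ≥ 2, u_i depends only on (i - 2) mod 3. (75 - 2) mod 3 = 1, so u_{75} = u_3 = 2.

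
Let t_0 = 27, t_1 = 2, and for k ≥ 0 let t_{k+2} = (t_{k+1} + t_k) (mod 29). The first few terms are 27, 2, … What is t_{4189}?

Computing terms: t_0 = 27; t_1 = 2; t_2 = 0; t_3 = 2; t_4 = 2; t_5 = 4; t_6 = 6; t_7 = 10; t_8 = 16; t_9 = 26; t_{10} = 13; t_{11} = 10; t_{12} = 23; t_{13} = 4; t_{14} = 27; t_{15} = 2.
The sequence repeats with period 14.
(4189 - 0) mod 14 = 3, so t_{4189} = t_3 = 2.

2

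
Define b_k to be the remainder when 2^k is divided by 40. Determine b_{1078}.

24

We have b_1 = 2, b_2 = 4, b_3 = 8, b_4 = 16, b_5 = 32, b_6 = 24, b_7 = 8.
Since b_7 = b_3 = 8, the sequence is eventually periodic: after a pre-period of length 2 it cycles with period 4.
For k ≥ 3, b_k depends only on (k - 3) mod 4. (1078 - 3) mod 4 = 3, so b_{1078} = b_6 = 24.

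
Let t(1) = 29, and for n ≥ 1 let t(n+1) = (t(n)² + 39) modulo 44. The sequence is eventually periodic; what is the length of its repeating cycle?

10

Computing terms: t(1) = 29, t(2) = 0, t(3) = 39, t(4) = 20, t(5) = 43, t(6) = 40, t(7) = 11, t(8) = 28, t(9) = 31, t(10) = 32, t(11) = 7, t(12) = 0.
Since t(12) = t(2) = 0, the sequence is eventually periodic: after a pre-period of length 1 it cycles with period 10.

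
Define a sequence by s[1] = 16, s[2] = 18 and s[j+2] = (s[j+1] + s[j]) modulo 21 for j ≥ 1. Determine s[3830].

12

s[1] = 16, s[2] = 18, s[3] = 13, s[4] = 10, s[5] = 2, s[6] = 12, s[7] = 14, s[8] = 5, s[9] = 19, s[10] = 3, s[11] = 1, s[12] = 4, s[13] = 5, s[14] = 9, s[15] = 14, s[16] = 2, s[17] = 16, s[18] = 18.
The sequence repeats with period 16.
(3830 - 1) mod 16 = 5, so s[3830] = s[6] = 12.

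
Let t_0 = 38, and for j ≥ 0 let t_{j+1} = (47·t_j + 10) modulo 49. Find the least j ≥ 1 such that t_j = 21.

5

Computing terms: t_0 = 38,  t_1 = 32,  t_2 = 44,  t_3 = 20,  t_4 = 19,  t_5 = 21,  t_6 = 17,  t_7 = 25,  t_8 = 9,  t_9 = 41,  t_{10} = 26,  t_{11} = 7,  t_{12} = 45,  t_{13} = 18,  t_{14} = 23,  t_{15} = 13,  t_{16} = 33,  t_{17} = 42,  t_{18} = 24,  t_{19} = 11,  t_{20} = 37,  t_{21} = 34,  t_{22} = 40,  t_{23} = 28,  t_{24} = 3,  t_{25} = 4,  t_{26} = 2,  t_{27} = 6,  t_{28} = 47,  t_{29} = 14,  t_{30} = 31,  t_{31} = 46,  t_{32} = 16,  t_{33} = 27,  t_{34} = 5,  t_{35} = 0,  t_{36} = 10,  t_{37} = 39,  t_{38} = 30,  t_{39} = 48,  t_{40} = 12,  t_{41} = 35,  t_{42} = 38.
Since t_{42} = t_0 = 38, the sequence is periodic with period 42.
The value 21 first appears (with j ≥ 1) at t_5.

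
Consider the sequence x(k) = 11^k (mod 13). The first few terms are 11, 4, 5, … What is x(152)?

x(1) = 11,  x(2) = 4,  x(3) = 5,  x(4) = 3,  x(5) = 7,  x(6) = 12,  x(7) = 2,  x(8) = 9,  x(9) = 8,  x(10) = 10,  x(11) = 6,  x(12) = 1,  x(13) = 11.
Since x(13) = x(1) = 11, the sequence is periodic with period 12.
So x(152) = x(1 + ((152-1) mod 12)) = x(8) = 9.

9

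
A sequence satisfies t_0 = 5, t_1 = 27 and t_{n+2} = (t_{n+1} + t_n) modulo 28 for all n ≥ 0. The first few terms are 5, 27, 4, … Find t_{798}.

25

t_0 = 5; t_1 = 27; t_2 = 4; t_3 = 3; t_4 = 7; t_5 = 10; t_6 = 17; t_7 = 27; t_8 = 16; t_9 = 15; t_{10} = 3; t_{11} = 18; t_{12} = 21; t_{13} = 11; t_{14} = 4; t_{15} = 15; t_{16} = 19; t_{17} = 6; t_{18} = 25; t_{19} = 3; t_{20} = 0; t_{21} = 3; t_{22} = 3; t_{23} = 6; t_{24} = 9; t_{25} = 15; t_{26} = 24; t_{27} = 11; t_{28} = 7; t_{29} = 18; t_{30} = 25; t_{31} = 15; t_{32} = 12; t_{33} = 27; t_{34} = 11; t_{35} = 10; t_{36} = 21; t_{37} = 3; t_{38} = 24; t_{39} = 27; t_{40} = 23; t_{41} = 22; t_{42} = 17; t_{43} = 11; t_{44} = 0; t_{45} = 11; t_{46} = 11; t_{47} = 22; t_{48} = 5; t_{49} = 27.
The sequence repeats with period 48.
So t_{798} = t_{0 + ((798-0) mod 48)} = t_{30} = 25.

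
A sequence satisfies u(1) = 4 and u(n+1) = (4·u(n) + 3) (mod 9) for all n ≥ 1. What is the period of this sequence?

3

u(1) = 4, u(2) = 1, u(3) = 7, u(4) = 4.
The sequence repeats with period 3.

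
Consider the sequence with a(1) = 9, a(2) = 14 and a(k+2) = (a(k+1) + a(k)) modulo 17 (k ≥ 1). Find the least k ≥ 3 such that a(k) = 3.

We have a(1) = 9, a(2) = 14, a(3) = 6, a(4) = 3, a(5) = 9, a(6) = 12, a(7) = 4, a(8) = 16, a(9) = 3, a(10) = 2, a(11) = 5, a(12) = 7, a(13) = 12, a(14) = 2, a(15) = 14, a(16) = 16, a(17) = 13, a(18) = 12, a(19) = 8, a(20) = 3, a(21) = 11, a(22) = 14, a(23) = 8, a(24) = 5, a(25) = 13, a(26) = 1, a(27) = 14, a(28) = 15, a(29) = 12, a(30) = 10, a(31) = 5, a(32) = 15, a(33) = 3, a(34) = 1, a(35) = 4, a(36) = 5, a(37) = 9, a(38) = 14.
Since (a(37), a(38)) = (a(1), a(2)) = (9, 14) (two consecutive terms determine the rest), the sequence is periodic with period 36.
The value 3 first appears (with k ≥ 3) at a(4).

4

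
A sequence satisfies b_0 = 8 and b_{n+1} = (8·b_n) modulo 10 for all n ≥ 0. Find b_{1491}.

6

Computing terms: b_0 = 8; b_1 = 4; b_2 = 2; b_3 = 6; b_4 = 8.
The sequence repeats with period 4.
So b_{1491} = b_{0 + ((1491-0) mod 4)} = b_3 = 6.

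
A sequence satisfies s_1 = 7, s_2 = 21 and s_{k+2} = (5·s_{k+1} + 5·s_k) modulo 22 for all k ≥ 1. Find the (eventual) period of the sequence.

Computing terms: s_1 = 7, s_2 = 21, s_3 = 8, s_4 = 13, s_5 = 17, s_6 = 18, s_7 = 21, s_8 = 19, s_9 = 2, s_{10} = 17, s_{11} = 7, s_{12} = 10, s_{13} = 19, s_{14} = 13, s_{15} = 6, s_{16} = 7, s_{17} = 21.
Since (s_{16}, s_{17}) = (s_1, s_2) = (7, 21) (two consecutive terms determine the rest), the sequence is periodic with period 15.

15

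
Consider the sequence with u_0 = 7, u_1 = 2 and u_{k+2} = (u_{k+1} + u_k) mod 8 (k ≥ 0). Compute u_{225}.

7

We have u_0 = 7,  u_1 = 2,  u_2 = 1,  u_3 = 3,  u_4 = 4,  u_5 = 7,  u_6 = 3,  u_7 = 2,  u_8 = 5,  u_9 = 7,  u_{10} = 4,  u_{11} = 3,  u_{12} = 7,  u_{13} = 2.
The sequence repeats with period 12.
(225 - 0) mod 12 = 9, so u_{225} = u_9 = 7.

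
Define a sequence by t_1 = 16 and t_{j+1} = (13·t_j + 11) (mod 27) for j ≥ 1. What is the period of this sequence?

Listing terms: t_1 = 16,  t_2 = 3,  t_3 = 23,  t_4 = 13,  t_5 = 18,  t_6 = 2,  t_7 = 10,  t_8 = 6,  t_9 = 8,  t_{10} = 7,  t_{11} = 21,  t_{12} = 14,  t_{13} = 4,  t_{14} = 9,  t_{15} = 20,  t_{16} = 1,  t_{17} = 24,  t_{18} = 26,  t_{19} = 25,  t_{20} = 12,  t_{21} = 5,  t_{22} = 22,  t_{23} = 0,  t_{24} = 11,  t_{25} = 19,  t_{26} = 15,  t_{27} = 17,  t_{28} = 16.
Since t_{28} = t_1 = 16, the sequence is periodic with period 27.

27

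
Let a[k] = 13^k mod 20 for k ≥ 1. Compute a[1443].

We have a[1] = 13; a[2] = 9; a[3] = 17; a[4] = 1; a[5] = 13.
The sequence repeats with period 4.
(1443 - 1) mod 4 = 2, so a[1443] = a[3] = 17.

17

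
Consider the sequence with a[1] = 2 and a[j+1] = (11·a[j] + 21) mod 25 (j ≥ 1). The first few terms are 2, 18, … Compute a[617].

Listing terms: a[1] = 2,  a[2] = 18,  a[3] = 19,  a[4] = 5,  a[5] = 1,  a[6] = 7,  a[7] = 23,  a[8] = 24,  a[9] = 10,  a[10] = 6,  a[11] = 12,  a[12] = 3,  a[13] = 4,  a[14] = 15,  a[15] = 11,  a[16] = 17,  a[17] = 8,  a[18] = 9,  a[19] = 20,  a[20] = 16,  a[21] = 22,  a[22] = 13,  a[23] = 14,  a[24] = 0,  a[25] = 21,  a[26] = 2.
Since a[26] = a[1] = 2, the sequence is periodic with period 25.
So a[617] = a[1 + ((617-1) mod 25)] = a[17] = 8.

8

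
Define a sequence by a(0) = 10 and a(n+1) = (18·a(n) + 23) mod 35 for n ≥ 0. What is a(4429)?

28

Listing terms: a(0) = 10; a(1) = 28; a(2) = 2; a(3) = 24; a(4) = 0; a(5) = 23; a(6) = 17; a(7) = 14; a(8) = 30; a(9) = 3; a(10) = 7; a(11) = 9; a(12) = 10.
Since a(12) = a(0) = 10, the sequence is periodic with period 12.
So a(4429) = a(0 + ((4429-0) mod 12)) = a(1) = 28.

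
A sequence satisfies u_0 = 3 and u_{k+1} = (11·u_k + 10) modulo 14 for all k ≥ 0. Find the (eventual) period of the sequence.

3

Computing terms: u_0 = 3, u_1 = 1, u_2 = 7, u_3 = 3.
The sequence repeats with period 3.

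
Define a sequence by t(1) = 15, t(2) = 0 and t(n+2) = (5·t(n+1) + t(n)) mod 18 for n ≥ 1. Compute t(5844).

We have t(1) = 15, t(2) = 0, t(3) = 15, t(4) = 3, t(5) = 12, t(6) = 9, t(7) = 3, t(8) = 6, t(9) = 15, t(10) = 9, t(11) = 6, t(12) = 3, t(13) = 3, t(14) = 0, t(15) = 3, t(16) = 15, t(17) = 6, t(18) = 9, t(19) = 15, t(20) = 12, t(21) = 3, t(22) = 9, t(23) = 12, t(24) = 15, t(25) = 15, t(26) = 0.
The sequence repeats with period 24.
(5844 - 1) mod 24 = 11, so t(5844) = t(12) = 3.

3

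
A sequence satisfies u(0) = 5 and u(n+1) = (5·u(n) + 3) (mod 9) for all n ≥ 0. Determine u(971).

4

Computing terms: u(0) = 5; u(1) = 1; u(2) = 8; u(3) = 7; u(4) = 2; u(5) = 4; u(6) = 5.
The sequence repeats with period 6.
So u(971) = u(0 + ((971-0) mod 6)) = u(5) = 4.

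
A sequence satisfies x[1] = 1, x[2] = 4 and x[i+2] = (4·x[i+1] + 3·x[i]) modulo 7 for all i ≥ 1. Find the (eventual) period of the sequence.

21

Computing terms: x[1] = 1,  x[2] = 4,  x[3] = 5,  x[4] = 4,  x[5] = 3,  x[6] = 3,  x[7] = 0,  x[8] = 2,  x[9] = 1,  x[10] = 3,  x[11] = 1,  x[12] = 6,  x[13] = 6,  x[14] = 0,  x[15] = 4,  x[16] = 2,  x[17] = 6,  x[18] = 2,  x[19] = 5,  x[20] = 5,  x[21] = 0,  x[22] = 1,  x[23] = 4.
Since (x[22], x[23]) = (x[1], x[2]) = (1, 4) (two consecutive terms determine the rest), the sequence is periodic with period 21.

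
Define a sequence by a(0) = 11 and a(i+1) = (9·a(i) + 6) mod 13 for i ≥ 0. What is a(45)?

Computing terms: a(0) = 11, a(1) = 1, a(2) = 2, a(3) = 11.
The sequence repeats with period 3.
(45 - 0) mod 3 = 0, so a(45) = a(0) = 11.

11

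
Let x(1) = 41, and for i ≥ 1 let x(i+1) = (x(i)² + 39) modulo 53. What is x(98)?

We have x(1) = 41, x(2) = 24, x(3) = 32, x(4) = 3, x(5) = 48, x(6) = 11, x(7) = 1, x(8) = 40, x(9) = 49, x(10) = 2, x(11) = 43, x(12) = 33, x(13) = 15, x(14) = 52, x(15) = 40.
Since x(15) = x(8) = 40, the sequence is eventually periodic: after a pre-period of length 7 it cycles with period 7.
For i ≥ 8, x(i) depends only on (i - 8) mod 7. (98 - 8) mod 7 = 6, so x(98) = x(14) = 52.

52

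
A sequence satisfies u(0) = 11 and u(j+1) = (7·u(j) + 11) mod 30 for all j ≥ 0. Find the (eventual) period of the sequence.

Listing terms: u(0) = 11; u(1) = 28; u(2) = 27; u(3) = 20; u(4) = 1; u(5) = 18; u(6) = 17; u(7) = 10; u(8) = 21; u(9) = 8; u(10) = 7; u(11) = 0; u(12) = 11.
Since u(12) = u(0) = 11, the sequence is periodic with period 12.

12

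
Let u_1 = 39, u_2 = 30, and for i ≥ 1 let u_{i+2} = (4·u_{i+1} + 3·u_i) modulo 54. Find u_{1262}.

Listing terms: u_1 = 39,  u_2 = 30,  u_3 = 21,  u_4 = 12,  u_5 = 3,  u_6 = 48,  u_7 = 39,  u_8 = 30.
Since (u_7, u_8) = (u_1, u_2) = (39, 30) (two consecutive terms determine the rest), the sequence is periodic with period 6.
So u_{1262} = u_{1 + ((1262-1) mod 6)} = u_2 = 30.

30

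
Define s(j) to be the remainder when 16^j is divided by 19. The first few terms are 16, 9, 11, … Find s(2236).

5

We have s(1) = 16,  s(2) = 9,  s(3) = 11,  s(4) = 5,  s(5) = 4,  s(6) = 7,  s(7) = 17,  s(8) = 6,  s(9) = 1,  s(10) = 16.
The sequence repeats with period 9.
(2236 - 1) mod 9 = 3, so s(2236) = s(4) = 5.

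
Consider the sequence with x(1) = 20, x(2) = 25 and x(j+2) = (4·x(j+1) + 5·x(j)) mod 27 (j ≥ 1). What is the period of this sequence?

Computing terms: x(1) = 20, x(2) = 25, x(3) = 11, x(4) = 7, x(5) = 2, x(6) = 16, x(7) = 20, x(8) = 25.
The sequence repeats with period 6.

6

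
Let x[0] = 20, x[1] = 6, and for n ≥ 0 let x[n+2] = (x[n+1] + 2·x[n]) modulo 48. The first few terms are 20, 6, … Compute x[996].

38

Listing terms: x[0] = 20, x[1] = 6, x[2] = 46, x[3] = 10, x[4] = 6, x[5] = 26, x[6] = 38, x[7] = 42, x[8] = 22, x[9] = 10, x[10] = 6.
Since (x[9], x[10]) = (x[3], x[4]) = (10, 6) (two consecutive terms determine the rest), the sequence is eventually periodic: after a pre-period of length 3 it cycles with period 6.
For n ≥ 3, x[n] depends only on (n - 3) mod 6. (996 - 3) mod 6 = 3, so x[996] = x[6] = 38.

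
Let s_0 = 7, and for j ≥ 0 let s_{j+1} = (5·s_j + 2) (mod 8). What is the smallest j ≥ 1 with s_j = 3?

2

Listing terms: s_0 = 7, s_1 = 5, s_2 = 3, s_3 = 1, s_4 = 7.
Since s_4 = s_0 = 7, the sequence is periodic with period 4.
The value 3 first appears (with j ≥ 1) at s_2.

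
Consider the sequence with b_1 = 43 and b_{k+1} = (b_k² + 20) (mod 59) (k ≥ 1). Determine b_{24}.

6

We have b_1 = 43, b_2 = 40, b_3 = 27, b_4 = 41, b_5 = 49, b_6 = 2, b_7 = 24, b_8 = 6, b_9 = 56, b_{10} = 29, b_{11} = 35, b_{12} = 6.
Since b_{12} = b_8 = 6, the sequence is eventually periodic: after a pre-period of length 7 it cycles with period 4.
For k ≥ 8, b_k depends only on (k - 8) mod 4. (24 - 8) mod 4 = 0, so b_{24} = b_8 = 6.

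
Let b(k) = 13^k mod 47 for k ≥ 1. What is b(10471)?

Listing terms: b(1) = 13,  b(2) = 28,  b(3) = 35,  b(4) = 32,  b(5) = 40,  b(6) = 3,  b(7) = 39,  b(8) = 37,  b(9) = 11,  b(10) = 2,  b(11) = 26,  b(12) = 9,  b(13) = 23,  b(14) = 17,  b(15) = 33,  b(16) = 6,  b(17) = 31,  b(18) = 27,  b(19) = 22,  b(20) = 4,  b(21) = 5,  b(22) = 18,  b(23) = 46,  b(24) = 34,  b(25) = 19,  b(26) = 12,  b(27) = 15,  b(28) = 7,  b(29) = 44,  b(30) = 8,  b(31) = 10,  b(32) = 36,  b(33) = 45,  b(34) = 21,  b(35) = 38,  b(36) = 24,  b(37) = 30,  b(38) = 14,  b(39) = 41,  b(40) = 16,  b(41) = 20,  b(42) = 25,  b(43) = 43,  b(44) = 42,  b(45) = 29,  b(46) = 1,  b(47) = 13.
The sequence repeats with period 46.
(10471 - 1) mod 46 = 28, so b(10471) = b(29) = 44.

44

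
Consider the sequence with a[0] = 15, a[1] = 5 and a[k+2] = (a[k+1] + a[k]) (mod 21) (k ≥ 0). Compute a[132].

We have a[0] = 15,  a[1] = 5,  a[2] = 20,  a[3] = 4,  a[4] = 3,  a[5] = 7,  a[6] = 10,  a[7] = 17,  a[8] = 6,  a[9] = 2,  a[10] = 8,  a[11] = 10,  a[12] = 18,  a[13] = 7,  a[14] = 4,  a[15] = 11,  a[16] = 15,  a[17] = 5.
Since (a[16], a[17]) = (a[0], a[1]) = (15, 5) (two consecutive terms determine the rest), the sequence is periodic with period 16.
So a[132] = a[0 + ((132-0) mod 16)] = a[4] = 3.

3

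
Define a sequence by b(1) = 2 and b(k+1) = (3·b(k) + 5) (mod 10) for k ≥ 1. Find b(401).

2

Listing terms: b(1) = 2; b(2) = 1; b(3) = 8; b(4) = 9; b(5) = 2.
The sequence repeats with period 4.
So b(401) = b(1 + ((401-1) mod 4)) = b(1) = 2.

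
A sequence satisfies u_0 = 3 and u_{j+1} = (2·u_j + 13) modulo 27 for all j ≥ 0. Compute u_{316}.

9

Computing terms: u_0 = 3,  u_1 = 19,  u_2 = 24,  u_3 = 7,  u_4 = 0,  u_5 = 13,  u_6 = 12,  u_7 = 10,  u_8 = 6,  u_9 = 25,  u_{10} = 9,  u_{11} = 4,  u_{12} = 21,  u_{13} = 1,  u_{14} = 15,  u_{15} = 16,  u_{16} = 18,  u_{17} = 22,  u_{18} = 3.
Since u_{18} = u_0 = 3, the sequence is periodic with period 18.
So u_{316} = u_{0 + ((316-0) mod 18)} = u_{10} = 9.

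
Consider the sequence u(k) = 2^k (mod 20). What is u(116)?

16

Listing terms: u(1) = 2; u(2) = 4; u(3) = 8; u(4) = 16; u(5) = 12; u(6) = 4.
Since u(6) = u(2) = 4, the sequence is eventually periodic: after a pre-period of length 1 it cycles with period 4.
For k ≥ 2, u(k) depends only on (k - 2) mod 4. (116 - 2) mod 4 = 2, so u(116) = u(4) = 16.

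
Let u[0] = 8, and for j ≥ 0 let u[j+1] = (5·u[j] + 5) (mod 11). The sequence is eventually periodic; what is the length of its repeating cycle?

Computing terms: u[0] = 8,  u[1] = 1,  u[2] = 10,  u[3] = 0,  u[4] = 5,  u[5] = 8.
Since u[5] = u[0] = 8, the sequence is periodic with period 5.

5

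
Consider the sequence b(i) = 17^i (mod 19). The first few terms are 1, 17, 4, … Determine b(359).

We have b(0) = 1; b(1) = 17; b(2) = 4; b(3) = 11; b(4) = 16; b(5) = 6; b(6) = 7; b(7) = 5; b(8) = 9; b(9) = 1.
The sequence repeats with period 9.
So b(359) = b(0 + ((359-0) mod 9)) = b(8) = 9.

9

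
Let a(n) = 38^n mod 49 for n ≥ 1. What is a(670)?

We have a(1) = 38, a(2) = 23, a(3) = 41, a(4) = 39, a(5) = 12, a(6) = 15, a(7) = 31, a(8) = 2, a(9) = 27, a(10) = 46, a(11) = 33, a(12) = 29, a(13) = 24, a(14) = 30, a(15) = 13, a(16) = 4, a(17) = 5, a(18) = 43, a(19) = 17, a(20) = 9, a(21) = 48, a(22) = 11, a(23) = 26, a(24) = 8, a(25) = 10, a(26) = 37, a(27) = 34, a(28) = 18, a(29) = 47, a(30) = 22, a(31) = 3, a(32) = 16, a(33) = 20, a(34) = 25, a(35) = 19, a(36) = 36, a(37) = 45, a(38) = 44, a(39) = 6, a(40) = 32, a(41) = 40, a(42) = 1, a(43) = 38.
The sequence repeats with period 42.
(670 - 1) mod 42 = 39, so a(670) = a(40) = 32.

32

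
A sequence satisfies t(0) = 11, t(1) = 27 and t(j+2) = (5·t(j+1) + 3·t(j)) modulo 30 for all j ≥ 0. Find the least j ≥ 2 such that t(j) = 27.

We have t(0) = 11, t(1) = 27, t(2) = 18, t(3) = 21, t(4) = 9, t(5) = 18, t(6) = 27, t(7) = 9, t(8) = 6, t(9) = 27, t(10) = 3, t(11) = 6, t(12) = 9, t(13) = 3, t(14) = 12, t(15) = 9, t(16) = 21, t(17) = 12, t(18) = 3, t(19) = 21, t(20) = 24, t(21) = 3, t(22) = 27, t(23) = 24, t(24) = 21, t(25) = 27, t(26) = 18.
Since (t(25), t(26)) = (t(1), t(2)) = (27, 18) (two consecutive terms determine the rest), the sequence is eventually periodic: after a pre-period of length 1 it cycles with period 24.
The value 27 first appears (with j ≥ 2) at t(6).

6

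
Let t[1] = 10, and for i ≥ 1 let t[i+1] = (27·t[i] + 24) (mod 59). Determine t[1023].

Computing terms: t[1] = 10,  t[2] = 58,  t[3] = 56,  t[4] = 2,  t[5] = 19,  t[6] = 6,  t[7] = 9,  t[8] = 31,  t[9] = 35,  t[10] = 25,  t[11] = 50,  t[12] = 17,  t[13] = 11,  t[14] = 26,  t[15] = 18,  t[16] = 38,  t[17] = 47,  t[18] = 54,  t[19] = 7,  t[20] = 36,  t[21] = 52,  t[22] = 12,  t[23] = 53,  t[24] = 39,  t[25] = 15,  t[26] = 16,  t[27] = 43,  t[28] = 5,  t[29] = 41,  t[30] = 10.
Since t[30] = t[1] = 10, the sequence is periodic with period 29.
So t[1023] = t[1 + ((1023-1) mod 29)] = t[8] = 31.

31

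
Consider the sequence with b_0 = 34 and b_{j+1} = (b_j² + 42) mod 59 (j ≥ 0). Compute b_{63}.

Listing terms: b_0 = 34,  b_1 = 18,  b_2 = 12,  b_3 = 9,  b_4 = 5,  b_5 = 8,  b_6 = 47,  b_7 = 9.
Since b_7 = b_3 = 9, the sequence is eventually periodic: after a pre-period of length 3 it cycles with period 4.
For j ≥ 3, b_j depends only on (j - 3) mod 4. (63 - 3) mod 4 = 0, so b_{63} = b_3 = 9.

9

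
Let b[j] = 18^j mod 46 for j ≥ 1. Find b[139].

Computing terms: b[1] = 18; b[2] = 2; b[3] = 36; b[4] = 4; b[5] = 26; b[6] = 8; b[7] = 6; b[8] = 16; b[9] = 12; b[10] = 32; b[11] = 24; b[12] = 18.
Since b[12] = b[1] = 18, the sequence is periodic with period 11.
(139 - 1) mod 11 = 6, so b[139] = b[7] = 6.

6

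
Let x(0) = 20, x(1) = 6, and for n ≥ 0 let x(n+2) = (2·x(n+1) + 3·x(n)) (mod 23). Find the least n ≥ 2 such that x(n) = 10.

Computing terms: x(0) = 20,  x(1) = 6,  x(2) = 3,  x(3) = 1,  x(4) = 11,  x(5) = 2,  x(6) = 14,  x(7) = 11,  x(8) = 18,  x(9) = 0,  x(10) = 8,  x(11) = 16,  x(12) = 10,  x(13) = 22,  x(14) = 5,  x(15) = 7,  x(16) = 6,  x(17) = 10,  x(18) = 15,  x(19) = 14,  x(20) = 4,  x(21) = 4,  x(22) = 20,  x(23) = 6.
Since (x(22), x(23)) = (x(0), x(1)) = (20, 6) (two consecutive terms determine the rest), the sequence is periodic with period 22.
The value 10 first appears (with n ≥ 2) at x(12).

12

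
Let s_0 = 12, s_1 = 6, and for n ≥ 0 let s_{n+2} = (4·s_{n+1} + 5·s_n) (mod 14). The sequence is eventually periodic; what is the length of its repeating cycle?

6

Computing terms: s_0 = 12,  s_1 = 6,  s_2 = 0,  s_3 = 2,  s_4 = 8,  s_5 = 0,  s_6 = 12,  s_7 = 6.
Since (s_6, s_7) = (s_0, s_1) = (12, 6) (two consecutive terms determine the rest), the sequence is periodic with period 6.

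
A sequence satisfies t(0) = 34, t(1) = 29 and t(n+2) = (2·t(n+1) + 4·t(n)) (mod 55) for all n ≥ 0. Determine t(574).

Computing terms: t(0) = 34, t(1) = 29, t(2) = 29, t(3) = 9, t(4) = 24, t(5) = 29, t(6) = 44, t(7) = 39, t(8) = 34, t(9) = 4, t(10) = 34, t(11) = 29.
Since (t(10), t(11)) = (t(0), t(1)) = (34, 29) (two consecutive terms determine the rest), the sequence is periodic with period 10.
So t(574) = t(0 + ((574-0) mod 10)) = t(4) = 24.

24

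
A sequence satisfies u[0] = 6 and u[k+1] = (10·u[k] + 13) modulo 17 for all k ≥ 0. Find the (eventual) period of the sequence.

16

We have u[0] = 6; u[1] = 5; u[2] = 12; u[3] = 14; u[4] = 0; u[5] = 13; u[6] = 7; u[7] = 15; u[8] = 10; u[9] = 11; u[10] = 4; u[11] = 2; u[12] = 16; u[13] = 3; u[14] = 9; u[15] = 1; u[16] = 6.
The sequence repeats with period 16.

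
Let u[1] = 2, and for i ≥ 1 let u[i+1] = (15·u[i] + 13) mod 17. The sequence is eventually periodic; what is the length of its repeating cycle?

8

We have u[1] = 2, u[2] = 9, u[3] = 12, u[4] = 6, u[5] = 1, u[6] = 11, u[7] = 8, u[8] = 14, u[9] = 2.
Since u[9] = u[1] = 2, the sequence is periodic with period 8.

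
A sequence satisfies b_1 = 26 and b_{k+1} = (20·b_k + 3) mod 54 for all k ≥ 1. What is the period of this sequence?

18

b_1 = 26, b_2 = 37, b_3 = 41, b_4 = 13, b_5 = 47, b_6 = 25, b_7 = 17, b_8 = 19, b_9 = 5, b_{10} = 49, b_{11} = 11, b_{12} = 7, b_{13} = 35, b_{14} = 1, b_{15} = 23, b_{16} = 31, b_{17} = 29, b_{18} = 43, b_{19} = 53, b_{20} = 37.
Since b_{20} = b_2 = 37, the sequence is eventually periodic: after a pre-period of length 1 it cycles with period 18.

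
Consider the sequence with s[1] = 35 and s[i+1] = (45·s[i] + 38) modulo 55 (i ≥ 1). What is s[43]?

3

Listing terms: s[1] = 35,  s[2] = 18,  s[3] = 23,  s[4] = 28,  s[5] = 33,  s[6] = 38,  s[7] = 43,  s[8] = 48,  s[9] = 53,  s[10] = 3,  s[11] = 8,  s[12] = 13,  s[13] = 18.
Since s[13] = s[2] = 18, the sequence is eventually periodic: after a pre-period of length 1 it cycles with period 11.
For i ≥ 2, s[i] depends only on (i - 2) mod 11. (43 - 2) mod 11 = 8, so s[43] = s[10] = 3.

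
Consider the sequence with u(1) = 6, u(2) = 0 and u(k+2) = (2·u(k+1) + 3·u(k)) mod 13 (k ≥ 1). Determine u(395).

9

We have u(1) = 6, u(2) = 0, u(3) = 5, u(4) = 10, u(5) = 9, u(6) = 9, u(7) = 6, u(8) = 0.
Since (u(7), u(8)) = (u(1), u(2)) = (6, 0) (two consecutive terms determine the rest), the sequence is periodic with period 6.
So u(395) = u(1 + ((395-1) mod 6)) = u(5) = 9.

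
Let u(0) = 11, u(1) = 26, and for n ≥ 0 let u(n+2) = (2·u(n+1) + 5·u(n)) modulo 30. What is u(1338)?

17

We have u(0) = 11; u(1) = 26; u(2) = 17; u(3) = 14; u(4) = 23; u(5) = 26; u(6) = 17.
Since (u(5), u(6)) = (u(1), u(2)) = (26, 17) (two consecutive terms determine the rest), the sequence is eventually periodic: after a pre-period of length 1 it cycles with period 4.
For n ≥ 1, u(n) depends only on (n - 1) mod 4. (1338 - 1) mod 4 = 1, so u(1338) = u(2) = 17.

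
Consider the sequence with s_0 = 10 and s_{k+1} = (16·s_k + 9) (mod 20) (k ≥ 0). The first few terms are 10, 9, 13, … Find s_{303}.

17

Listing terms: s_0 = 10,  s_1 = 9,  s_2 = 13,  s_3 = 17,  s_4 = 1,  s_5 = 5,  s_6 = 9.
Since s_6 = s_1 = 9, the sequence is eventually periodic: after a pre-period of length 1 it cycles with period 5.
For k ≥ 1, s_k depends only on (k - 1) mod 5. (303 - 1) mod 5 = 2, so s_{303} = s_3 = 17.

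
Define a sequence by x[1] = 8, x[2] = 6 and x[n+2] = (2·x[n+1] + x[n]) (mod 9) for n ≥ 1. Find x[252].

1

x[1] = 8, x[2] = 6, x[3] = 2, x[4] = 1, x[5] = 4, x[6] = 0, x[7] = 4, x[8] = 8, x[9] = 2, x[10] = 3, x[11] = 8, x[12] = 1, x[13] = 1, x[14] = 3, x[15] = 7, x[16] = 8, x[17] = 5, x[18] = 0, x[19] = 5, x[20] = 1, x[21] = 7, x[22] = 6, x[23] = 1, x[24] = 8, x[25] = 8, x[26] = 6.
The sequence repeats with period 24.
So x[252] = x[1 + ((252-1) mod 24)] = x[12] = 1.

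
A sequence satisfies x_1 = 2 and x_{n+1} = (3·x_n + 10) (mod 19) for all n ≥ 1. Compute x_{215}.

0

We have x_1 = 2,  x_2 = 16,  x_3 = 1,  x_4 = 13,  x_5 = 11,  x_6 = 5,  x_7 = 6,  x_8 = 9,  x_9 = 18,  x_{10} = 7,  x_{11} = 12,  x_{12} = 8,  x_{13} = 15,  x_{14} = 17,  x_{15} = 4,  x_{16} = 3,  x_{17} = 0,  x_{18} = 10,  x_{19} = 2.
The sequence repeats with period 18.
So x_{215} = x_{1 + ((215-1) mod 18)} = x_{17} = 0.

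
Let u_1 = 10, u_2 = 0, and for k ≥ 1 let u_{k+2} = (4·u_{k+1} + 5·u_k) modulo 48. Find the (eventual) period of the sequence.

12

Listing terms: u_1 = 10,  u_2 = 0,  u_3 = 2,  u_4 = 8,  u_5 = 42,  u_6 = 16,  u_7 = 34,  u_8 = 24,  u_9 = 26,  u_{10} = 32,  u_{11} = 18,  u_{12} = 40,  u_{13} = 10,  u_{14} = 0.
Since (u_{13}, u_{14}) = (u_1, u_2) = (10, 0) (two consecutive terms determine the rest), the sequence is periodic with period 12.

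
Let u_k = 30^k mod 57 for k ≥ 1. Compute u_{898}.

u_1 = 30; u_2 = 45; u_3 = 39; u_4 = 30.
Since u_4 = u_1 = 30, the sequence is periodic with period 3.
(898 - 1) mod 3 = 0, so u_{898} = u_1 = 30.

30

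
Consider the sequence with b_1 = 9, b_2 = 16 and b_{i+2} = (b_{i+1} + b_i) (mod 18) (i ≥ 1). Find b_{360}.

7

Listing terms: b_1 = 9, b_2 = 16, b_3 = 7, b_4 = 5, b_5 = 12, b_6 = 17, b_7 = 11, b_8 = 10, b_9 = 3, b_{10} = 13, b_{11} = 16, b_{12} = 11, b_{13} = 9, b_{14} = 2, b_{15} = 11, b_{16} = 13, b_{17} = 6, b_{18} = 1, b_{19} = 7, b_{20} = 8, b_{21} = 15, b_{22} = 5, b_{23} = 2, b_{24} = 7, b_{25} = 9, b_{26} = 16.
The sequence repeats with period 24.
So b_{360} = b_{1 + ((360-1) mod 24)} = b_{24} = 7.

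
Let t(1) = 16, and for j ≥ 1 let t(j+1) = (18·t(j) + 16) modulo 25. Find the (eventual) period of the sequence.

4

t(1) = 16, t(2) = 4, t(3) = 13, t(4) = 0, t(5) = 16.
Since t(5) = t(1) = 16, the sequence is periodic with period 4.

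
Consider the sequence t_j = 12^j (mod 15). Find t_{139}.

Computing terms: t_0 = 1, t_1 = 12, t_2 = 9, t_3 = 3, t_4 = 6, t_5 = 12.
Since t_5 = t_1 = 12, the sequence is eventually periodic: after a pre-period of length 1 it cycles with period 4.
For j ≥ 1, t_j depends only on (j - 1) mod 4. (139 - 1) mod 4 = 2, so t_{139} = t_3 = 3.

3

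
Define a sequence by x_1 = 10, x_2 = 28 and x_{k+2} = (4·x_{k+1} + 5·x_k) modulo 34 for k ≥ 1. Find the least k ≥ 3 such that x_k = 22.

x_1 = 10,  x_2 = 28,  x_3 = 26,  x_4 = 6,  x_5 = 18,  x_6 = 0,  x_7 = 22,  x_8 = 20,  x_9 = 20,  x_{10} = 10,  x_{11} = 4,  x_{12} = 32,  x_{13} = 12,  x_{14} = 4,  x_{15} = 8,  x_{16} = 18,  x_{17} = 10,  x_{18} = 28.
Since (x_{17}, x_{18}) = (x_1, x_2) = (10, 28) (two consecutive terms determine the rest), the sequence is periodic with period 16.
The value 22 first appears (with k ≥ 3) at x_7.

7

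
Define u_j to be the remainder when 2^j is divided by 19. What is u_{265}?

Listing terms: u_0 = 1, u_1 = 2, u_2 = 4, u_3 = 8, u_4 = 16, u_5 = 13, u_6 = 7, u_7 = 14, u_8 = 9, u_9 = 18, u_{10} = 17, u_{11} = 15, u_{12} = 11, u_{13} = 3, u_{14} = 6, u_{15} = 12, u_{16} = 5, u_{17} = 10, u_{18} = 1.
Since u_{18} = u_0 = 1, the sequence is periodic with period 18.
(265 - 0) mod 18 = 13, so u_{265} = u_{13} = 3.

3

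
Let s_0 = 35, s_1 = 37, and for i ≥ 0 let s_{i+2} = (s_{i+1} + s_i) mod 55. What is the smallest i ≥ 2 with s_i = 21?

13

We have s_0 = 35; s_1 = 37; s_2 = 17; s_3 = 54; s_4 = 16; s_5 = 15; s_6 = 31; s_7 = 46; s_8 = 22; s_9 = 13; s_{10} = 35; s_{11} = 48; s_{12} = 28; s_{13} = 21; s_{14} = 49; s_{15} = 15; s_{16} = 9; s_{17} = 24; s_{18} = 33; s_{19} = 2; s_{20} = 35; s_{21} = 37.
Since (s_{20}, s_{21}) = (s_0, s_1) = (35, 37) (two consecutive terms determine the rest), the sequence is periodic with period 20.
The value 21 first appears (with i ≥ 2) at s_{13}.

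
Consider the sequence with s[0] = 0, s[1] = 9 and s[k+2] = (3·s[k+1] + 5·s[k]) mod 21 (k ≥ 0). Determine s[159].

We have s[0] = 0, s[1] = 9, s[2] = 6, s[3] = 0, s[4] = 9.
The sequence repeats with period 3.
So s[159] = s[0 + ((159-0) mod 3)] = s[0] = 0.

0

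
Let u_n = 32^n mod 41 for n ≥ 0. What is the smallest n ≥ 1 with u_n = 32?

1

u_0 = 1; u_1 = 32; u_2 = 40; u_3 = 9; u_4 = 1.
Since u_4 = u_0 = 1, the sequence is periodic with period 4.
The value 32 first appears (with n ≥ 1) at u_1.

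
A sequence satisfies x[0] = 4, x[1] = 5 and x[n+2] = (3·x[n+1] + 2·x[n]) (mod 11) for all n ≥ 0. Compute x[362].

x[0] = 4,  x[1] = 5,  x[2] = 1,  x[3] = 2,  x[4] = 8,  x[5] = 6,  x[6] = 1,  x[7] = 4,  x[8] = 3,  x[9] = 6,  x[10] = 2,  x[11] = 7,  x[12] = 3,  x[13] = 1,  x[14] = 9,  x[15] = 7,  x[16] = 6,  x[17] = 10,  x[18] = 9,  x[19] = 3,  x[20] = 5,  x[21] = 10,  x[22] = 7,  x[23] = 8,  x[24] = 5,  x[25] = 9,  x[26] = 4,  x[27] = 8,  x[28] = 10,  x[29] = 2,  x[30] = 4,  x[31] = 5.
Since (x[30], x[31]) = (x[0], x[1]) = (4, 5) (two consecutive terms determine the rest), the sequence is periodic with period 30.
(362 - 0) mod 30 = 2, so x[362] = x[2] = 1.

1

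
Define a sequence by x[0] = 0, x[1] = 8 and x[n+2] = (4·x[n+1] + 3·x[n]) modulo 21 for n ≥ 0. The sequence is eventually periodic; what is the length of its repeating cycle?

x[0] = 0, x[1] = 8, x[2] = 11, x[3] = 5, x[4] = 11, x[5] = 17, x[6] = 17, x[7] = 14, x[8] = 2, x[9] = 8, x[10] = 17, x[11] = 8, x[12] = 20, x[13] = 20, x[14] = 14, x[15] = 11, x[16] = 2, x[17] = 20, x[18] = 2, x[19] = 5, x[20] = 5, x[21] = 14, x[22] = 8, x[23] = 11.
Since (x[22], x[23]) = (x[1], x[2]) = (8, 11) (two consecutive terms determine the rest), the sequence is eventually periodic: after a pre-period of length 1 it cycles with period 21.

21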